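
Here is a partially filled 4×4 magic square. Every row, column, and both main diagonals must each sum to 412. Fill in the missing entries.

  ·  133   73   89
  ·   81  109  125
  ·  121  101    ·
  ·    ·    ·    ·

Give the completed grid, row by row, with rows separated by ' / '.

Row 1 must total 412; the given cells sum to 295, so (1,1) = 117.
Using row 2: 81 + 109 + 125 + ? → (2,1) = 412 − 315 = 97.
The remaining cell in column 2 is (4,2) = 412 − 335 = 77.
The remaining cell in column 3 is (4,3) = 412 − 283 = 129.
The remaining cell in main diagonal is (4,4) = 412 − 299 = 113.
Anti-diagonal needs 412; the known cells sum to 319, so (4,1) = 93.
From column 1, 412 − (117 + 97 + 93) gives (3,1) = 105.
Column 4 must total 412; the given cells sum to 327, so (3,4) = 85.

117 133 73 89 / 97 81 109 125 / 105 121 101 85 / 93 77 129 113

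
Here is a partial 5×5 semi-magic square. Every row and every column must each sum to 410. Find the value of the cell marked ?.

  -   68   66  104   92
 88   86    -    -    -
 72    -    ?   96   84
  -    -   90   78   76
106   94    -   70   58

Row 1 needs 410; the known cells sum to 330, so (1,1) = 80.
From row 5, 410 − (106 + 94 + 70 + 58) gives (5,3) = 82.
Using column 1: 80 + 88 + 72 + 106 + ? → (4,1) = 410 − 346 = 64.
From column 4, 410 − (104 + 96 + 78 + 70) gives (2,4) = 62.
Column 5 needs 410; the known cells sum to 310, so (2,5) = 100.
Using row 2: 88 + 86 + 62 + 100 + ? → (2,3) = 410 − 336 = 74.
Row 4: 64 + 90 + 78 + 76 + ? = 410, so (4,2) = 102.
The remaining cell in column 2 is (3,2) = 410 − 350 = 60.
Column 3 must total 410; the given cells sum to 312, so (3,3) = 98.

98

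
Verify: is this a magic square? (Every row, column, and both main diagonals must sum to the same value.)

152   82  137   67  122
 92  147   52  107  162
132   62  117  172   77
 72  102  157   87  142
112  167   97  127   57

Yes

Row 1: 152 + 82 + 137 + 67 + 122 = 560.
Row 2: 92 + 147 + 52 + 107 + 162 = 560.
Row 3: 132 + 62 + 117 + 172 + 77 = 560.
Row 4: 72 + 102 + 157 + 87 + 142 = 560.
Row 5: 112 + 167 + 97 + 127 + 57 = 560.
Column 1: 152 + 92 + 132 + 72 + 112 = 560.
Column 2: 82 + 147 + 62 + 102 + 167 = 560.
Column 3: 137 + 52 + 117 + 157 + 97 = 560.
Column 4: 67 + 107 + 172 + 87 + 127 = 560.
Column 5: 122 + 162 + 77 + 142 + 57 = 560.
Main diagonal: 152 + 147 + 117 + 87 + 57 = 560.
Anti-diagonal: 122 + 107 + 117 + 102 + 112 = 560.
All lines sum to 560.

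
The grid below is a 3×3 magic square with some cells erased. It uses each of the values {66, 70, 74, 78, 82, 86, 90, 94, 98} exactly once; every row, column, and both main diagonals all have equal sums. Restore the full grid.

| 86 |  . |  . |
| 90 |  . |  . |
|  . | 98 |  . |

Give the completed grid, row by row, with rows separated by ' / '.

86 66 94 / 90 82 74 / 70 98 78

The 9 entries sum to 738, so each line sums to 738/3 = 246.
Column 1: 86 + 90 + ? = 246, so (3,1) = 70.
Using row 3: 70 + 98 + ? → (3,3) = 246 − 168 = 78.
From main diagonal, 246 − (86 + 78) gives (2,2) = 82.
From anti-diagonal, 246 − (82 + 70) gives (1,3) = 94.
From row 1, 246 − (86 + 94) gives (1,2) = 66.
From row 2, 246 − (90 + 82) gives (2,3) = 74.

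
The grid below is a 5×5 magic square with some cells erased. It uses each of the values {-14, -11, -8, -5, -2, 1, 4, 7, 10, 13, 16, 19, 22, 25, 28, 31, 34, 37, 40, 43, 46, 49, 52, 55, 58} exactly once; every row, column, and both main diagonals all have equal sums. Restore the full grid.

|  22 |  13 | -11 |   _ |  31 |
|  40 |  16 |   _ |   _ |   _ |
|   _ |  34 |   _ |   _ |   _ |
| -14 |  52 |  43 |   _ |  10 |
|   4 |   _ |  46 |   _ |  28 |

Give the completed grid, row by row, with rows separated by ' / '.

22 13 -11 55 31 / 40 16 7 -2 49 / 58 34 25 1 -8 / -14 52 43 19 10 / 4 -5 46 37 28

The 25 entries sum to 550, so each line sums to 550/5 = 110.
Using row 1: 22 + 13 + (-11) + 31 + ? → (1,4) = 110 − 55 = 55.
The remaining cell in row 4 is (4,4) = 110 − 91 = 19.
Column 1 needs 110; the known cells sum to 52, so (3,1) = 58.
Column 2 needs 110; the known cells sum to 115, so (5,2) = -5.
Main diagonal must total 110; the given cells sum to 85, so (3,3) = 25.
Anti-diagonal must total 110; the given cells sum to 112, so (2,4) = -2.
Row 5: 4 + (-5) + 46 + 28 + ? = 110, so (5,4) = 37.
Column 3 needs 110; the known cells sum to 103, so (2,3) = 7.
From column 4, 110 − (55 + (-2) + 19 + 37) gives (3,4) = 1.
The remaining cell in row 2 is (2,5) = 110 − 61 = 49.
Using row 3: 58 + 34 + 25 + 1 + ? → (3,5) = 110 − 118 = -8.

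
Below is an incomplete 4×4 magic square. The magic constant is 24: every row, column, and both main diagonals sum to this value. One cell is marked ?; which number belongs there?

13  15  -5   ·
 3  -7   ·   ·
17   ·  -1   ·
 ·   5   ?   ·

9

The remaining cell in row 1 is (1,4) = 24 − 23 = 1.
Using column 1: 13 + 3 + 17 + ? → (4,1) = 24 − 33 = -9.
Using column 2: 15 + (-7) + 5 + ? → (3,2) = 24 − 13 = 11.
Main diagonal: 13 + (-7) + (-1) + ? = 24, so (4,4) = 19.
Anti-diagonal needs 24; the known cells sum to 3, so (2,3) = 21.
Using row 2: 3 + (-7) + 21 + ? → (2,4) = 24 − 17 = 7.
Row 3: 17 + 11 + (-1) + ? = 24, so (3,4) = -3.
Row 4: -9 + 5 + 19 + ? = 24, so (4,3) = 9.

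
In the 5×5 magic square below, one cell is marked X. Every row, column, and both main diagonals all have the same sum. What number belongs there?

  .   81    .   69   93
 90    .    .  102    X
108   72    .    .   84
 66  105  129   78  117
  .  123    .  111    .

Row 4 is complete and sums to 495; that is the magic constant.
Column 2 must total 495; the given cells sum to 381, so (2,2) = 114.
Using column 4: 69 + 102 + 78 + 111 + ? → (3,4) = 495 − 360 = 135.
The remaining cell in row 3 is (3,3) = 495 − 399 = 96.
The remaining cell in anti-diagonal is (5,1) = 495 − 396 = 99.
From column 1, 495 − (90 + 108 + 66 + 99) gives (1,1) = 132.
From main diagonal, 495 − (132 + 114 + 96 + 78) gives (5,5) = 75.
Row 1 must total 495; the given cells sum to 375, so (1,3) = 120.
Row 5: 99 + 123 + 111 + 75 + ? = 495, so (5,3) = 87.
Column 3: 120 + 96 + 129 + 87 + ? = 495, so (2,3) = 63.
Column 5 must total 495; the given cells sum to 369, so (2,5) = 126.

126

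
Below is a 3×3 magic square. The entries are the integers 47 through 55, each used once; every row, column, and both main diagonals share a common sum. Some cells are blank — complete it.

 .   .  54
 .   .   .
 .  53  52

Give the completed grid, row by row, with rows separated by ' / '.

50 49 54 / 55 51 47 / 48 53 52

The entries are 47 through 55, which sum to 459, so each line sums to 459/3 = 153.
Row 3 needs 153; the known cells sum to 105, so (3,1) = 48.
Column 3 must total 153; the given cells sum to 106, so (2,3) = 47.
Anti-diagonal needs 153; the known cells sum to 102, so (2,2) = 51.
The remaining cell in row 2 is (2,1) = 153 − 98 = 55.
From column 1, 153 − (55 + 48) gives (1,1) = 50.
Column 2 must total 153; the given cells sum to 104, so (1,2) = 49.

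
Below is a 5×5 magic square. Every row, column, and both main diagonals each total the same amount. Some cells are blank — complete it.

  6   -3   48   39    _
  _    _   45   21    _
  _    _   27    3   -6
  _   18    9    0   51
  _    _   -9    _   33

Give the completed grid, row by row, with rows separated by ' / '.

Column 3 is already complete: 48 + 45 + 27 + 9 + -9 = 120, so that is the magic constant.
From row 1, 120 − (6 + (-3) + 48 + 39) gives (1,5) = 30.
Row 4 needs 120; the known cells sum to 78, so (4,1) = 42.
Using column 4: 39 + 21 + 3 + 0 + ? → (5,4) = 120 − 63 = 57.
Column 5: 30 + (-6) + 51 + 33 + ? = 120, so (2,5) = 12.
Main diagonal needs 120; the known cells sum to 66, so (2,2) = 54.
From anti-diagonal, 120 − (30 + 21 + 27 + 18) gives (5,1) = 24.
From row 2, 120 − (54 + 45 + 21 + 12) gives (2,1) = -12.
The remaining cell in row 5 is (5,2) = 120 − 105 = 15.
Using column 1: 6 + (-12) + 42 + 24 + ? → (3,1) = 120 − 60 = 60.
Column 2 must total 120; the given cells sum to 84, so (3,2) = 36.

6 -3 48 39 30 / -12 54 45 21 12 / 60 36 27 3 -6 / 42 18 9 0 51 / 24 15 -9 57 33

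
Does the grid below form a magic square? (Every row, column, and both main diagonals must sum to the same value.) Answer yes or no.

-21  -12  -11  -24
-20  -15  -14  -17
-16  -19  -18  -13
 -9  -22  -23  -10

No — row 3 sums to -66 but row 1 sums to -68.

Row 1: -21 + (-12) + (-11) + (-24) = -68.
Row 2: -20 + (-15) + (-14) + (-17) = -66.
Row 3: -16 + (-19) + (-18) + (-13) = -66.
Row 4: -9 + (-22) + (-23) + (-10) = -64.
Column 1: -21 + (-20) + (-16) + (-9) = -66.
Column 2: -12 + (-15) + (-19) + (-22) = -68.
Column 3: -11 + (-14) + (-18) + (-23) = -66.
Column 4: -24 + (-17) + (-13) + (-10) = -64.
Main diagonal: -21 + (-15) + (-18) + (-10) = -64.
Anti-diagonal: -24 + (-14) + (-19) + (-9) = -66.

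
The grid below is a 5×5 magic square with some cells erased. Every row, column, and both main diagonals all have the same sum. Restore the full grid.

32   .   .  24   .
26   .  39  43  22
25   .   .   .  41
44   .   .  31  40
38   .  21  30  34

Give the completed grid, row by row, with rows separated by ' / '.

32 36 45 24 28 / 26 35 39 43 22 / 25 29 33 37 41 / 44 23 27 31 40 / 38 42 21 30 34

Column 1 is already complete: 32 + 26 + 25 + 44 + 38 = 165, so that is the magic constant.
From row 2, 165 − (26 + 39 + 43 + 22) gives (2,2) = 35.
The remaining cell in row 5 is (5,2) = 165 − 123 = 42.
Column 4: 24 + 43 + 31 + 30 + ? = 165, so (3,4) = 37.
Column 5 must total 165; the given cells sum to 137, so (1,5) = 28.
Main diagonal needs 165; the known cells sum to 132, so (3,3) = 33.
The remaining cell in anti-diagonal is (4,2) = 165 − 142 = 23.
Row 3 needs 165; the known cells sum to 136, so (3,2) = 29.
Row 4 needs 165; the known cells sum to 138, so (4,3) = 27.
Column 2 must total 165; the given cells sum to 129, so (1,2) = 36.
Column 3: 39 + 33 + 27 + 21 + ? = 165, so (1,3) = 45.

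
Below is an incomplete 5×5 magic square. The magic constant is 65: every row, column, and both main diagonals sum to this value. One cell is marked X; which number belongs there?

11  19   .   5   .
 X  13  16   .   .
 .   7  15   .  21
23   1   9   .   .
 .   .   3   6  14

Using column 2: 19 + 13 + 7 + 1 + ? → (5,2) = 65 − 40 = 25.
Column 3: 16 + 15 + 9 + 3 + ? = 65, so (1,3) = 22.
Using main diagonal: 11 + 13 + 15 + 14 + ? → (4,4) = 65 − 53 = 12.
From row 1, 65 − (11 + 19 + 22 + 5) gives (1,5) = 8.
Using row 4: 23 + 1 + 9 + 12 + ? → (4,5) = 65 − 45 = 20.
Using row 5: 25 + 3 + 6 + 14 + ? → (5,1) = 65 − 48 = 17.
Using column 5: 8 + 21 + 20 + 14 + ? → (2,5) = 65 − 63 = 2.
From anti-diagonal, 65 − (8 + 15 + 1 + 17) gives (2,4) = 24.
Row 2: 13 + 16 + 24 + 2 + ? = 65, so (2,1) = 10.

10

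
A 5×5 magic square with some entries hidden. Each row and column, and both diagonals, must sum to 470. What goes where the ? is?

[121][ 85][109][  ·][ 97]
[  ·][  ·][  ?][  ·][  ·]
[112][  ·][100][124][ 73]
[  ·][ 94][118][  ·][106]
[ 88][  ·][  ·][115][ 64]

Row 1 needs 470; the known cells sum to 412, so (1,4) = 58.
Row 3: 112 + 100 + 124 + 73 + ? = 470, so (3,2) = 61.
Using column 5: 97 + 73 + 106 + 64 + ? → (2,5) = 470 − 340 = 130.
Using anti-diagonal: 97 + 100 + 94 + 88 + ? → (2,4) = 470 − 379 = 91.
Column 4: 58 + 91 + 124 + 115 + ? = 470, so (4,4) = 82.
Main diagonal: 121 + 100 + 82 + 64 + ? = 470, so (2,2) = 103.
From row 4, 470 − (94 + 118 + 82 + 106) gives (4,1) = 70.
Using column 1: 121 + 112 + 70 + 88 + ? → (2,1) = 470 − 391 = 79.
The remaining cell in column 2 is (5,2) = 470 − 343 = 127.
Using row 2: 79 + 103 + 91 + 130 + ? → (2,3) = 470 − 403 = 67.

67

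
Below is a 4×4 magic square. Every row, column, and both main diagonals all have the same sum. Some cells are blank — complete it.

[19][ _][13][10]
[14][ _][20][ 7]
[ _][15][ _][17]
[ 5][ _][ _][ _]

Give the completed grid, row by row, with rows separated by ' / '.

19 8 13 10 / 14 9 20 7 / 12 15 6 17 / 5 18 11 16

Anti-diagonal is already complete: 10 + 20 + 15 + 5 = 50, so that is the magic constant.
Row 1: 19 + 13 + 10 + ? = 50, so (1,2) = 8.
Row 2 must total 50; the given cells sum to 41, so (2,2) = 9.
Column 1 needs 50; the known cells sum to 38, so (3,1) = 12.
Column 2: 8 + 9 + 15 + ? = 50, so (4,2) = 18.
From column 4, 50 − (10 + 7 + 17) gives (4,4) = 16.
From main diagonal, 50 − (19 + 9 + 16) gives (3,3) = 6.
Using row 4: 5 + 18 + 16 + ? → (4,3) = 50 − 39 = 11.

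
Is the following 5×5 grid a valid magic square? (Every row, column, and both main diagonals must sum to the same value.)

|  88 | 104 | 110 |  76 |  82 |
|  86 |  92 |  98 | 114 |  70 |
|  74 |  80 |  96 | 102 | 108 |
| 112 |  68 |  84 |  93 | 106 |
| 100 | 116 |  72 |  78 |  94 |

Row 1: 88 + 104 + 110 + 76 + 82 = 460.
Row 2: 86 + 92 + 98 + 114 + 70 = 460.
Row 3: 74 + 80 + 96 + 102 + 108 = 460.
Row 4: 112 + 68 + 84 + 93 + 106 = 463.
Row 5: 100 + 116 + 72 + 78 + 94 = 460.
Column 1: 88 + 86 + 74 + 112 + 100 = 460.
Column 2: 104 + 92 + 80 + 68 + 116 = 460.
Column 3: 110 + 98 + 96 + 84 + 72 = 460.
Column 4: 76 + 114 + 102 + 93 + 78 = 463.
Column 5: 82 + 70 + 108 + 106 + 94 = 460.
Main diagonal: 88 + 92 + 96 + 93 + 94 = 463.
Anti-diagonal: 82 + 114 + 96 + 68 + 100 = 460.

No — anti-diagonal sums to 460 but row 4 sums to 463.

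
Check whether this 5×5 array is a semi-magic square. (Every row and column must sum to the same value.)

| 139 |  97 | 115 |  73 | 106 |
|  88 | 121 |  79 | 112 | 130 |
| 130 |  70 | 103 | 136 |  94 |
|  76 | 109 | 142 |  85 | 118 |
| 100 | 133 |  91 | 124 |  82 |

Row 1: 139 + 97 + 115 + 73 + 106 = 530.
Row 2: 88 + 121 + 79 + 112 + 130 = 530.
Row 3: 130 + 70 + 103 + 136 + 94 = 533.
Row 4: 76 + 109 + 142 + 85 + 118 = 530.
Row 5: 100 + 133 + 91 + 124 + 82 = 530.
Column 1: 139 + 88 + 130 + 76 + 100 = 533.
Column 2: 97 + 121 + 70 + 109 + 133 = 530.
Column 3: 115 + 79 + 103 + 142 + 91 = 530.
Column 4: 73 + 112 + 136 + 85 + 124 = 530.
Column 5: 106 + 130 + 94 + 118 + 82 = 530.

No — column 3 sums to 530 but row 3 sums to 533.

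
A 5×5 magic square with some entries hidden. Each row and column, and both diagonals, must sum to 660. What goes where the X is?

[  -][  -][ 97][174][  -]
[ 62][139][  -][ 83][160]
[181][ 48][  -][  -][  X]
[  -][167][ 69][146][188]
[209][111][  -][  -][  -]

104

Row 2 needs 660; the known cells sum to 444, so (2,3) = 216.
Row 4: 167 + 69 + 146 + 188 + ? = 660, so (4,1) = 90.
From column 1, 660 − (62 + 181 + 90 + 209) gives (1,1) = 118.
The remaining cell in column 2 is (1,2) = 660 − 465 = 195.
Using row 1: 118 + 195 + 97 + 174 + ? → (1,5) = 660 − 584 = 76.
Anti-diagonal needs 660; the known cells sum to 535, so (3,3) = 125.
Column 3 must total 660; the given cells sum to 507, so (5,3) = 153.
Main diagonal: 118 + 139 + 125 + 146 + ? = 660, so (5,5) = 132.
Row 5 needs 660; the known cells sum to 605, so (5,4) = 55.
From column 4, 660 − (174 + 83 + 146 + 55) gives (3,4) = 202.
Using column 5: 76 + 160 + 188 + 132 + ? → (3,5) = 660 − 556 = 104.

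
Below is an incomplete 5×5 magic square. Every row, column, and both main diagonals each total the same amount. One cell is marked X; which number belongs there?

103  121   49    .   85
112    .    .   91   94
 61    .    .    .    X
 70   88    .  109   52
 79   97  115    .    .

Column 1 is complete and sums to 425; that is the magic constant.
Using row 1: 103 + 121 + 49 + 85 + ? → (1,4) = 425 − 358 = 67.
Using row 4: 70 + 88 + 109 + 52 + ? → (4,3) = 425 − 319 = 106.
Anti-diagonal needs 425; the known cells sum to 343, so (3,3) = 82.
The remaining cell in column 3 is (2,3) = 425 − 352 = 73.
Row 2 needs 425; the known cells sum to 370, so (2,2) = 55.
Column 2: 121 + 55 + 88 + 97 + ? = 425, so (3,2) = 64.
Main diagonal must total 425; the given cells sum to 349, so (5,5) = 76.
Using row 5: 79 + 97 + 115 + 76 + ? → (5,4) = 425 − 367 = 58.
Column 4 must total 425; the given cells sum to 325, so (3,4) = 100.
The remaining cell in column 5 is (3,5) = 425 − 307 = 118.

118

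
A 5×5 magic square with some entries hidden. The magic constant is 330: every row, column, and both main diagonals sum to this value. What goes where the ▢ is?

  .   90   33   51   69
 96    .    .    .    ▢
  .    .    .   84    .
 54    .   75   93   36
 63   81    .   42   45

78

The remaining cell in row 1 is (1,1) = 330 − 243 = 87.
Row 4 must total 330; the given cells sum to 258, so (4,2) = 72.
From row 5, 330 − (63 + 81 + 42 + 45) gives (5,3) = 99.
From column 1, 330 − (87 + 96 + 54 + 63) gives (3,1) = 30.
The remaining cell in column 4 is (2,4) = 330 − 270 = 60.
Anti-diagonal: 69 + 60 + 72 + 63 + ? = 330, so (3,3) = 66.
The remaining cell in column 3 is (2,3) = 330 − 273 = 57.
Main diagonal must total 330; the given cells sum to 291, so (2,2) = 39.
The remaining cell in row 2 is (2,5) = 330 − 252 = 78.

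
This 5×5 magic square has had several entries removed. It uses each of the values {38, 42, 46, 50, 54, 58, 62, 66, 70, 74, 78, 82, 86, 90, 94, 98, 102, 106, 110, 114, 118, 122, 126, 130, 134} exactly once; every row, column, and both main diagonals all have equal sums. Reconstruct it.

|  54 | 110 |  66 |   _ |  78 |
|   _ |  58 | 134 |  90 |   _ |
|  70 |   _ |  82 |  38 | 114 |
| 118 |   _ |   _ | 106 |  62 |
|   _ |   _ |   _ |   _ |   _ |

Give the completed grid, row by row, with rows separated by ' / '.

54 110 66 122 78 / 102 58 134 90 46 / 70 126 82 38 114 / 118 94 50 106 62 / 86 42 98 74 130

The 25 entries sum to 2150, so each line sums to 2150/5 = 430.
Row 1 must total 430; the given cells sum to 308, so (1,4) = 122.
Using row 3: 70 + 82 + 38 + 114 + ? → (3,2) = 430 − 304 = 126.
From column 4, 430 − (122 + 90 + 38 + 106) gives (5,4) = 74.
Using main diagonal: 54 + 58 + 82 + 106 + ? → (5,5) = 430 − 300 = 130.
Using column 5: 78 + 114 + 62 + 130 + ? → (2,5) = 430 − 384 = 46.
Row 2: 58 + 134 + 90 + 46 + ? = 430, so (2,1) = 102.
Column 1: 54 + 102 + 70 + 118 + ? = 430, so (5,1) = 86.
The remaining cell in anti-diagonal is (4,2) = 430 − 336 = 94.
The remaining cell in row 4 is (4,3) = 430 − 380 = 50.
From column 2, 430 − (110 + 58 + 126 + 94) gives (5,2) = 42.
From column 3, 430 − (66 + 134 + 82 + 50) gives (5,3) = 98.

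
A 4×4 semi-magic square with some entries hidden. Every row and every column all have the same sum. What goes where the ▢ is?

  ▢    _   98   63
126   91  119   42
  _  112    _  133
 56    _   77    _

147

Row 2 is complete and sums to 378; that is the magic constant.
Using column 3: 98 + 119 + 77 + ? → (3,3) = 378 − 294 = 84.
Column 4 must total 378; the given cells sum to 238, so (4,4) = 140.
Using row 3: 112 + 84 + 133 + ? → (3,1) = 378 − 329 = 49.
The remaining cell in row 4 is (4,2) = 378 − 273 = 105.
The remaining cell in column 1 is (1,1) = 378 − 231 = 147.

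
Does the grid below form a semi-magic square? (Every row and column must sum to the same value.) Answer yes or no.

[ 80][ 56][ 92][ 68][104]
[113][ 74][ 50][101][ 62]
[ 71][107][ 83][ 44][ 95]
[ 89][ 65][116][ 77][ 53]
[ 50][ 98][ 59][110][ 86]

No — column 3 sums to 400 but column 1 sums to 403.

Row 1: 80 + 56 + 92 + 68 + 104 = 400.
Row 2: 113 + 74 + 50 + 101 + 62 = 400.
Row 3: 71 + 107 + 83 + 44 + 95 = 400.
Row 4: 89 + 65 + 116 + 77 + 53 = 400.
Row 5: 50 + 98 + 59 + 110 + 86 = 403.
Column 1: 80 + 113 + 71 + 89 + 50 = 403.
Column 2: 56 + 74 + 107 + 65 + 98 = 400.
Column 3: 92 + 50 + 83 + 116 + 59 = 400.
Column 4: 68 + 101 + 44 + 77 + 110 = 400.
Column 5: 104 + 62 + 95 + 53 + 86 = 400.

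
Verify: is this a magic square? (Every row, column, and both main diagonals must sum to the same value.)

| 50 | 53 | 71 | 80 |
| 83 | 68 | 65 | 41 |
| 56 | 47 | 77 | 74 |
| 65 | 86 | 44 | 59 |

Row 1: 50 + 53 + 71 + 80 = 254.
Row 2: 83 + 68 + 65 + 41 = 257.
Row 3: 56 + 47 + 77 + 74 = 254.
Row 4: 65 + 86 + 44 + 59 = 254.
Column 1: 50 + 83 + 56 + 65 = 254.
Column 2: 53 + 68 + 47 + 86 = 254.
Column 3: 71 + 65 + 77 + 44 = 257.
Column 4: 80 + 41 + 74 + 59 = 254.
Main diagonal: 50 + 68 + 77 + 59 = 254.
Anti-diagonal: 80 + 65 + 47 + 65 = 257.

No — main diagonal sums to 254 but anti-diagonal sums to 257.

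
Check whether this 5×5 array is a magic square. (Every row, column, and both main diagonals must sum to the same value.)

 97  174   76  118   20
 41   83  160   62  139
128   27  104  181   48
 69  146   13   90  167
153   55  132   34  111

Row 1: 97 + 174 + 76 + 118 + 20 = 485.
Row 2: 41 + 83 + 160 + 62 + 139 = 485.
Row 3: 128 + 27 + 104 + 181 + 48 = 488.
Row 4: 69 + 146 + 13 + 90 + 167 = 485.
Row 5: 153 + 55 + 132 + 34 + 111 = 485.
Column 1: 97 + 41 + 128 + 69 + 153 = 488.
Column 2: 174 + 83 + 27 + 146 + 55 = 485.
Column 3: 76 + 160 + 104 + 13 + 132 = 485.
Column 4: 118 + 62 + 181 + 90 + 34 = 485.
Column 5: 20 + 139 + 48 + 167 + 111 = 485.
Main diagonal: 97 + 83 + 104 + 90 + 111 = 485.
Anti-diagonal: 20 + 62 + 104 + 146 + 153 = 485.

No — column 5 sums to 485 but column 1 sums to 488.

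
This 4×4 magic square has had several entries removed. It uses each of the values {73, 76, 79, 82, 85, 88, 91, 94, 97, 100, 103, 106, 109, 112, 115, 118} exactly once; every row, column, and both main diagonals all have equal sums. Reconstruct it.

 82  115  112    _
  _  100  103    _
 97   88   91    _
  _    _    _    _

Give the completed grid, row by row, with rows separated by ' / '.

82 115 112 73 / 85 100 103 94 / 97 88 91 106 / 118 79 76 109

The 16 entries sum to 1528, so each line sums to 1528/4 = 382.
Row 1 needs 382; the known cells sum to 309, so (1,4) = 73.
Row 3 must total 382; the given cells sum to 276, so (3,4) = 106.
From column 2, 382 − (115 + 100 + 88) gives (4,2) = 79.
From column 3, 382 − (112 + 103 + 91) gives (4,3) = 76.
Main diagonal needs 382; the known cells sum to 273, so (4,4) = 109.
From anti-diagonal, 382 − (73 + 103 + 88) gives (4,1) = 118.
Using column 1: 82 + 97 + 118 + ? → (2,1) = 382 − 297 = 85.
Column 4 needs 382; the known cells sum to 288, so (2,4) = 94.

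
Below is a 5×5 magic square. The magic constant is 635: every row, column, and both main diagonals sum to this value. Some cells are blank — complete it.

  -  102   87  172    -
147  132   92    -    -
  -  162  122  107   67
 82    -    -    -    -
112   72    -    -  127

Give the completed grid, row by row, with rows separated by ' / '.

117 102 87 172 157 / 147 132 92 77 187 / 177 162 122 107 67 / 82 167 152 137 97 / 112 72 182 142 127

Row 3 needs 635; the known cells sum to 458, so (3,1) = 177.
Using column 1: 147 + 177 + 82 + 112 + ? → (1,1) = 635 − 518 = 117.
Column 2: 102 + 132 + 162 + 72 + ? = 635, so (4,2) = 167.
Main diagonal: 117 + 132 + 122 + 127 + ? = 635, so (4,4) = 137.
Row 1: 117 + 102 + 87 + 172 + ? = 635, so (1,5) = 157.
Anti-diagonal must total 635; the given cells sum to 558, so (2,4) = 77.
Using row 2: 147 + 132 + 92 + 77 + ? → (2,5) = 635 − 448 = 187.
Using column 4: 172 + 77 + 107 + 137 + ? → (5,4) = 635 − 493 = 142.
Column 5: 157 + 187 + 67 + 127 + ? = 635, so (4,5) = 97.
Row 4 must total 635; the given cells sum to 483, so (4,3) = 152.
The remaining cell in row 5 is (5,3) = 635 − 453 = 182.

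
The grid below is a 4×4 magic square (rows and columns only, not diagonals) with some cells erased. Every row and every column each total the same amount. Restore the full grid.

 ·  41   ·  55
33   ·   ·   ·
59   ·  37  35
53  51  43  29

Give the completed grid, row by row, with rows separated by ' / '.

31 41 49 55 / 33 39 47 57 / 59 45 37 35 / 53 51 43 29

Row 4 is already complete: 53 + 51 + 43 + 29 = 176, so that is the magic constant.
Row 3: 59 + 37 + 35 + ? = 176, so (3,2) = 45.
Column 1: 33 + 59 + 53 + ? = 176, so (1,1) = 31.
Using column 2: 41 + 45 + 51 + ? → (2,2) = 176 − 137 = 39.
The remaining cell in column 4 is (2,4) = 176 − 119 = 57.
From row 1, 176 − (31 + 41 + 55) gives (1,3) = 49.
The remaining cell in row 2 is (2,3) = 176 − 129 = 47.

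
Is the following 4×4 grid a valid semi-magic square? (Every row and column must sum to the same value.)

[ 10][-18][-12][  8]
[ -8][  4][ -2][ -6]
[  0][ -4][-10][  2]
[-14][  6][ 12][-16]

Row 1: 10 + (-18) + (-12) + 8 = -12.
Row 2: -8 + 4 + (-2) + (-6) = -12.
Row 3: 0 + (-4) + (-10) + 2 = -12.
Row 4: -14 + 6 + 12 + (-16) = -12.
Column 1: 10 + (-8) + 0 + (-14) = -12.
Column 2: -18 + 4 + (-4) + 6 = -12.
Column 3: -12 + (-2) + (-10) + 12 = -12.
Column 4: 8 + (-6) + 2 + (-16) = -12.
All lines sum to -12.

Yes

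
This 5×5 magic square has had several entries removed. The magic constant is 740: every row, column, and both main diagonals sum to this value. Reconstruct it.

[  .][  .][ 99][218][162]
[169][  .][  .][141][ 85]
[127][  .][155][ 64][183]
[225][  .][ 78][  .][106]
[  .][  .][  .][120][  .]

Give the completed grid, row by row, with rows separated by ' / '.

Row 3 must total 740; the given cells sum to 529, so (3,2) = 211.
From column 4, 740 − (218 + 141 + 64 + 120) gives (4,4) = 197.
Column 5 must total 740; the given cells sum to 536, so (5,5) = 204.
Row 4 needs 740; the known cells sum to 606, so (4,2) = 134.
The remaining cell in anti-diagonal is (5,1) = 740 − 592 = 148.
The remaining cell in column 1 is (1,1) = 740 − 669 = 71.
Main diagonal must total 740; the given cells sum to 627, so (2,2) = 113.
Row 1 must total 740; the given cells sum to 550, so (1,2) = 190.
The remaining cell in row 2 is (2,3) = 740 − 508 = 232.
The remaining cell in column 2 is (5,2) = 740 − 648 = 92.
The remaining cell in column 3 is (5,3) = 740 − 564 = 176.

71 190 99 218 162 / 169 113 232 141 85 / 127 211 155 64 183 / 225 134 78 197 106 / 148 92 176 120 204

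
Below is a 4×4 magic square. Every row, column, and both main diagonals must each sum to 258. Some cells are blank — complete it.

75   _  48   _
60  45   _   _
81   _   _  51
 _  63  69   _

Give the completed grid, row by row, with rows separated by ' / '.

75 78 48 57 / 60 45 87 66 / 81 72 54 51 / 42 63 69 84

Column 1: 75 + 60 + 81 + ? = 258, so (4,1) = 42.
Row 4 must total 258; the given cells sum to 174, so (4,4) = 84.
The remaining cell in main diagonal is (3,3) = 258 − 204 = 54.
The remaining cell in row 3 is (3,2) = 258 − 186 = 72.
Column 2 needs 258; the known cells sum to 180, so (1,2) = 78.
Using column 3: 48 + 54 + 69 + ? → (2,3) = 258 − 171 = 87.
The remaining cell in anti-diagonal is (1,4) = 258 − 201 = 57.
Using row 2: 60 + 45 + 87 + ? → (2,4) = 258 − 192 = 66.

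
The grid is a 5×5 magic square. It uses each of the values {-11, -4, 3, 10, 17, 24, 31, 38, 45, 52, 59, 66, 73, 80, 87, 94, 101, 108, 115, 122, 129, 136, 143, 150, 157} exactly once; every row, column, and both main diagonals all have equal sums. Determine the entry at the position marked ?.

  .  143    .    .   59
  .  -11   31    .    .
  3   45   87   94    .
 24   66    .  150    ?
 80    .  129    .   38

17

The 25 entries sum to 1825, so each line sums to 1825/5 = 365.
From row 3, 365 − (3 + 45 + 87 + 94) gives (3,5) = 136.
Column 2: 143 + (-11) + 45 + 66 + ? = 365, so (5,2) = 122.
Main diagonal must total 365; the given cells sum to 264, so (1,1) = 101.
Anti-diagonal: 59 + 87 + 66 + 80 + ? = 365, so (2,4) = 73.
From row 5, 365 − (80 + 122 + 129 + 38) gives (5,4) = -4.
Column 1 needs 365; the known cells sum to 208, so (2,1) = 157.
From column 4, 365 − (73 + 94 + 150 + (-4)) gives (1,4) = 52.
Row 1 must total 365; the given cells sum to 355, so (1,3) = 10.
Row 2: 157 + (-11) + 31 + 73 + ? = 365, so (2,5) = 115.
Column 3 must total 365; the given cells sum to 257, so (4,3) = 108.
Column 5 must total 365; the given cells sum to 348, so (4,5) = 17.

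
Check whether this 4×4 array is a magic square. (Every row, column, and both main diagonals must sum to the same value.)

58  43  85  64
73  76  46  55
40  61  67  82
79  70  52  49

Yes

Row 1: 58 + 43 + 85 + 64 = 250.
Row 2: 73 + 76 + 46 + 55 = 250.
Row 3: 40 + 61 + 67 + 82 = 250.
Row 4: 79 + 70 + 52 + 49 = 250.
Column 1: 58 + 73 + 40 + 79 = 250.
Column 2: 43 + 76 + 61 + 70 = 250.
Column 3: 85 + 46 + 67 + 52 = 250.
Column 4: 64 + 55 + 82 + 49 = 250.
Main diagonal: 58 + 76 + 67 + 49 = 250.
Anti-diagonal: 64 + 46 + 61 + 79 = 250.
All lines sum to 250.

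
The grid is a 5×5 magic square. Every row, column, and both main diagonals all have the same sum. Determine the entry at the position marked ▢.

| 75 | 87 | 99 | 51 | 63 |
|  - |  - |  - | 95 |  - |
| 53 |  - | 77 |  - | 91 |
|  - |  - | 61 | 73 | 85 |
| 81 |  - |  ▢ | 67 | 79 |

Row 1 is complete and sums to 375; that is the magic constant.
Column 4 needs 375; the known cells sum to 286, so (3,4) = 89.
Column 5 must total 375; the given cells sum to 318, so (2,5) = 57.
Main diagonal: 75 + 77 + 73 + 79 + ? = 375, so (2,2) = 71.
The remaining cell in anti-diagonal is (4,2) = 375 − 316 = 59.
Using row 3: 53 + 77 + 89 + 91 + ? → (3,2) = 375 − 310 = 65.
From row 4, 375 − (59 + 61 + 73 + 85) gives (4,1) = 97.
Column 1: 75 + 53 + 97 + 81 + ? = 375, so (2,1) = 69.
Column 2 must total 375; the given cells sum to 282, so (5,2) = 93.
Using row 2: 69 + 71 + 95 + 57 + ? → (2,3) = 375 − 292 = 83.
Row 5: 81 + 93 + 67 + 79 + ? = 375, so (5,3) = 55.

55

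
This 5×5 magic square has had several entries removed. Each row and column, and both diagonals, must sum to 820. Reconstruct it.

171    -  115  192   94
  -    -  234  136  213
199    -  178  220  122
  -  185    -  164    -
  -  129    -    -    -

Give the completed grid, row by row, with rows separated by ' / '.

Row 1 needs 820; the known cells sum to 572, so (1,2) = 248.
Using row 3: 199 + 178 + 220 + 122 + ? → (3,2) = 820 − 719 = 101.
From column 2, 820 − (248 + 101 + 185 + 129) gives (2,2) = 157.
Column 4: 192 + 136 + 220 + 164 + ? = 820, so (5,4) = 108.
Using main diagonal: 171 + 157 + 178 + 164 + ? → (5,5) = 820 − 670 = 150.
The remaining cell in anti-diagonal is (5,1) = 820 − 593 = 227.
Using row 2: 157 + 234 + 136 + 213 + ? → (2,1) = 820 − 740 = 80.
Row 5 must total 820; the given cells sum to 614, so (5,3) = 206.
Column 1 needs 820; the known cells sum to 677, so (4,1) = 143.
Column 3: 115 + 234 + 178 + 206 + ? = 820, so (4,3) = 87.
Column 5: 94 + 213 + 122 + 150 + ? = 820, so (4,5) = 241.

171 248 115 192 94 / 80 157 234 136 213 / 199 101 178 220 122 / 143 185 87 164 241 / 227 129 206 108 150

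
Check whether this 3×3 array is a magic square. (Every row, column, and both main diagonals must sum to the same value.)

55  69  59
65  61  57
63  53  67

Row 1: 55 + 69 + 59 = 183.
Row 2: 65 + 61 + 57 = 183.
Row 3: 63 + 53 + 67 = 183.
Column 1: 55 + 65 + 63 = 183.
Column 2: 69 + 61 + 53 = 183.
Column 3: 59 + 57 + 67 = 183.
Main diagonal: 55 + 61 + 67 = 183.
Anti-diagonal: 59 + 61 + 63 = 183.
All lines sum to 183.

Yes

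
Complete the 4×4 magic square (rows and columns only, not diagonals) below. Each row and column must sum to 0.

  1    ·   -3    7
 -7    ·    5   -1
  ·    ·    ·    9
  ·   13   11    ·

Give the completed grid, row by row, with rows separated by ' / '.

The remaining cell in row 1 is (1,2) = 0 − 5 = -5.
From row 2, 0 − (-7 + 5 + (-1)) gives (2,2) = 3.
The remaining cell in column 2 is (3,2) = 0 − 11 = -11.
Column 3: -3 + 5 + 11 + ? = 0, so (3,3) = -13.
Using column 4: 7 + (-1) + 9 + ? → (4,4) = 0 − 15 = -15.
The remaining cell in row 3 is (3,1) = 0 − (-15) = 15.
The remaining cell in row 4 is (4,1) = 0 − 9 = -9.

1 -5 -3 7 / -7 3 5 -1 / 15 -11 -13 9 / -9 13 11 -15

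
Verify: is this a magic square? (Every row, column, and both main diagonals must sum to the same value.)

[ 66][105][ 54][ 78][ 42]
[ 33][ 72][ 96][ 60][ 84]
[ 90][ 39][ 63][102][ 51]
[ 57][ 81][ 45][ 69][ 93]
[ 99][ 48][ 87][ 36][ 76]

Row 1: 66 + 105 + 54 + 78 + 42 = 345.
Row 2: 33 + 72 + 96 + 60 + 84 = 345.
Row 3: 90 + 39 + 63 + 102 + 51 = 345.
Row 4: 57 + 81 + 45 + 69 + 93 = 345.
Row 5: 99 + 48 + 87 + 36 + 76 = 346.
Column 1: 66 + 33 + 90 + 57 + 99 = 345.
Column 2: 105 + 72 + 39 + 81 + 48 = 345.
Column 3: 54 + 96 + 63 + 45 + 87 = 345.
Column 4: 78 + 60 + 102 + 69 + 36 = 345.
Column 5: 42 + 84 + 51 + 93 + 76 = 346.
Main diagonal: 66 + 72 + 63 + 69 + 76 = 346.
Anti-diagonal: 42 + 60 + 63 + 81 + 99 = 345.

No — row 3 sums to 345 but row 5 sums to 346.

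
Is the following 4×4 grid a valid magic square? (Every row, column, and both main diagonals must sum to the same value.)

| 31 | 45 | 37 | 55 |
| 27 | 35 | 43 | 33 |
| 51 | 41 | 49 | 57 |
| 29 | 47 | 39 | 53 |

Row 1: 31 + 45 + 37 + 55 = 168.
Row 2: 27 + 35 + 43 + 33 = 138.
Row 3: 51 + 41 + 49 + 57 = 198.
Row 4: 29 + 47 + 39 + 53 = 168.
Column 1: 31 + 27 + 51 + 29 = 138.
Column 2: 45 + 35 + 41 + 47 = 168.
Column 3: 37 + 43 + 49 + 39 = 168.
Column 4: 55 + 33 + 57 + 53 = 198.
Main diagonal: 31 + 35 + 49 + 53 = 168.
Anti-diagonal: 55 + 43 + 41 + 29 = 168.

No — column 1 sums to 138 but main diagonal sums to 168.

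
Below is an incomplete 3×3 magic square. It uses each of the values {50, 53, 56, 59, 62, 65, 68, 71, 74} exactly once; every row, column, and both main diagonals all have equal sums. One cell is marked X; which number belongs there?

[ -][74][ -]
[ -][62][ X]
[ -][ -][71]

The 9 entries sum to 558, so each line sums to 558/3 = 186.
Using column 2: 74 + 62 + ? → (3,2) = 186 − 136 = 50.
The remaining cell in main diagonal is (1,1) = 186 − 133 = 53.
Using row 1: 53 + 74 + ? → (1,3) = 186 − 127 = 59.
From row 3, 186 − (50 + 71) gives (3,1) = 65.
Column 1 must total 186; the given cells sum to 118, so (2,1) = 68.
Column 3: 59 + 71 + ? = 186, so (2,3) = 56.

56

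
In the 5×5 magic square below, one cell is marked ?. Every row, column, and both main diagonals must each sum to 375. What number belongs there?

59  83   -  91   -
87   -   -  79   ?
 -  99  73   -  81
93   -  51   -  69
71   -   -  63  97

53

Column 1: 59 + 87 + 93 + 71 + ? = 375, so (3,1) = 65.
From row 3, 375 − (65 + 99 + 73 + 81) gives (3,4) = 57.
Column 4: 91 + 79 + 57 + 63 + ? = 375, so (4,4) = 85.
The remaining cell in main diagonal is (2,2) = 375 − 314 = 61.
Row 4: 93 + 51 + 85 + 69 + ? = 375, so (4,2) = 77.
From column 2, 375 − (83 + 61 + 99 + 77) gives (5,2) = 55.
Anti-diagonal: 79 + 73 + 77 + 71 + ? = 375, so (1,5) = 75.
Row 1 needs 375; the known cells sum to 308, so (1,3) = 67.
The remaining cell in row 5 is (5,3) = 375 − 286 = 89.
Column 3 needs 375; the known cells sum to 280, so (2,3) = 95.
The remaining cell in column 5 is (2,5) = 375 − 322 = 53.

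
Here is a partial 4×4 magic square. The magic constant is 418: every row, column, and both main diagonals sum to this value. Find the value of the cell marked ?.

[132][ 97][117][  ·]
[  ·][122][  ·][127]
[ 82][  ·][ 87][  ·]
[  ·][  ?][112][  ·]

From row 1, 418 − (132 + 97 + 117) gives (1,4) = 72.
From column 3, 418 − (117 + 87 + 112) gives (2,3) = 102.
Main diagonal needs 418; the known cells sum to 341, so (4,4) = 77.
Row 2 must total 418; the given cells sum to 351, so (2,1) = 67.
Using column 1: 132 + 67 + 82 + ? → (4,1) = 418 − 281 = 137.
Column 4 needs 418; the known cells sum to 276, so (3,4) = 142.
Using anti-diagonal: 72 + 102 + 137 + ? → (3,2) = 418 − 311 = 107.
Using row 4: 137 + 112 + 77 + ? → (4,2) = 418 − 326 = 92.

92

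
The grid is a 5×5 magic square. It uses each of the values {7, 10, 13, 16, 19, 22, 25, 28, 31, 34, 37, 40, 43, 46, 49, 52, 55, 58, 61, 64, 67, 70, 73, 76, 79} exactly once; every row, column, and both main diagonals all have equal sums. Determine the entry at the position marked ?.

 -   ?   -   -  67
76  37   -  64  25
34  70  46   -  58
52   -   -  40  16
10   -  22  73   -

The 25 entries sum to 1075, so each line sums to 1075/5 = 215.
Row 2 must total 215; the given cells sum to 202, so (2,3) = 13.
Row 3 must total 215; the given cells sum to 208, so (3,4) = 7.
Column 1: 76 + 34 + 52 + 10 + ? = 215, so (1,1) = 43.
Column 4 needs 215; the known cells sum to 184, so (1,4) = 31.
From column 5, 215 − (67 + 25 + 58 + 16) gives (5,5) = 49.
The remaining cell in anti-diagonal is (4,2) = 215 − 187 = 28.
Using row 4: 52 + 28 + 40 + 16 + ? → (4,3) = 215 − 136 = 79.
From row 5, 215 − (10 + 22 + 73 + 49) gives (5,2) = 61.
Column 2 must total 215; the given cells sum to 196, so (1,2) = 19.

19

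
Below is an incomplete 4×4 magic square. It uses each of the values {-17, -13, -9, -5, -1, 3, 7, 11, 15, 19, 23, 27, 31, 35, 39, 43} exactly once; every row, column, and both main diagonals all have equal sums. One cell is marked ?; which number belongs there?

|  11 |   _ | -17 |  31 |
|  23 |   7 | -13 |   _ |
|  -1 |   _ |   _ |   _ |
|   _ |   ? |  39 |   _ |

3

The 16 entries sum to 208, so each line sums to 208/4 = 52.
The remaining cell in row 1 is (1,2) = 52 − 25 = 27.
The remaining cell in row 2 is (2,4) = 52 − 17 = 35.
From column 1, 52 − (11 + 23 + (-1)) gives (4,1) = 19.
Column 3 needs 52; the known cells sum to 9, so (3,3) = 43.
Using main diagonal: 11 + 7 + 43 + ? → (4,4) = 52 − 61 = -9.
Anti-diagonal: 31 + (-13) + 19 + ? = 52, so (3,2) = 15.
From row 3, 52 − (-1 + 15 + 43) gives (3,4) = -5.
The remaining cell in row 4 is (4,2) = 52 − 49 = 3.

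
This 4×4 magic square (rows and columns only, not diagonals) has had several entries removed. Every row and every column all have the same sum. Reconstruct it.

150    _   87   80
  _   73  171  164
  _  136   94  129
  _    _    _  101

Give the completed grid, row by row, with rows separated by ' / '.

150 157 87 80 / 66 73 171 164 / 115 136 94 129 / 143 108 122 101

Column 4 is already complete: 80 + 164 + 129 + 101 = 474, so that is the magic constant.
Row 1: 150 + 87 + 80 + ? = 474, so (1,2) = 157.
The remaining cell in row 2 is (2,1) = 474 − 408 = 66.
Row 3 must total 474; the given cells sum to 359, so (3,1) = 115.
Column 1: 150 + 66 + 115 + ? = 474, so (4,1) = 143.
Column 2 needs 474; the known cells sum to 366, so (4,2) = 108.
The remaining cell in column 3 is (4,3) = 474 − 352 = 122.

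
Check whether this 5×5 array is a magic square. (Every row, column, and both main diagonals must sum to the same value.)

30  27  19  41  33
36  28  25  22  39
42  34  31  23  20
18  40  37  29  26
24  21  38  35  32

Row 1: 30 + 27 + 19 + 41 + 33 = 150.
Row 2: 36 + 28 + 25 + 22 + 39 = 150.
Row 3: 42 + 34 + 31 + 23 + 20 = 150.
Row 4: 18 + 40 + 37 + 29 + 26 = 150.
Row 5: 24 + 21 + 38 + 35 + 32 = 150.
Column 1: 30 + 36 + 42 + 18 + 24 = 150.
Column 2: 27 + 28 + 34 + 40 + 21 = 150.
Column 3: 19 + 25 + 31 + 37 + 38 = 150.
Column 4: 41 + 22 + 23 + 29 + 35 = 150.
Column 5: 33 + 39 + 20 + 26 + 32 = 150.
Main diagonal: 30 + 28 + 31 + 29 + 32 = 150.
Anti-diagonal: 33 + 22 + 31 + 40 + 24 = 150.
All lines sum to 150.

Yes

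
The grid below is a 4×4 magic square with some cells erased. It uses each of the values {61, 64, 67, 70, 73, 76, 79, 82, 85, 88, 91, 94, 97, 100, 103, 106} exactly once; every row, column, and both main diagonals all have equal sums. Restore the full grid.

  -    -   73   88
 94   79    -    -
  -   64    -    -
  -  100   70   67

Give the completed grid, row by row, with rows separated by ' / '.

82 91 73 88 / 94 79 85 76 / 61 64 106 103 / 97 100 70 67

The 16 entries sum to 1336, so each line sums to 1336/4 = 334.
Row 4: 100 + 70 + 67 + ? = 334, so (4,1) = 97.
Using column 2: 79 + 64 + 100 + ? → (1,2) = 334 − 243 = 91.
Anti-diagonal needs 334; the known cells sum to 249, so (2,3) = 85.
Row 1: 91 + 73 + 88 + ? = 334, so (1,1) = 82.
Row 2 must total 334; the given cells sum to 258, so (2,4) = 76.
The remaining cell in column 1 is (3,1) = 334 − 273 = 61.
Column 3 needs 334; the known cells sum to 228, so (3,3) = 106.
The remaining cell in column 4 is (3,4) = 334 − 231 = 103.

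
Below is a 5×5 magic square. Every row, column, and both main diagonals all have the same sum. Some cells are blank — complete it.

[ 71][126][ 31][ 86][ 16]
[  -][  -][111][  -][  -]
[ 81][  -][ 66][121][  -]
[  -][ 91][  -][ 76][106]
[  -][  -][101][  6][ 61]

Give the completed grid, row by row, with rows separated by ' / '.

Row 1 is already complete: 71 + 126 + 31 + 86 + 16 = 330, so that is the magic constant.
Column 3 needs 330; the known cells sum to 309, so (4,3) = 21.
From column 4, 330 − (86 + 121 + 76 + 6) gives (2,4) = 41.
Using main diagonal: 71 + 66 + 76 + 61 + ? → (2,2) = 330 − 274 = 56.
Anti-diagonal needs 330; the known cells sum to 214, so (5,1) = 116.
Row 4 must total 330; the given cells sum to 294, so (4,1) = 36.
From row 5, 330 − (116 + 101 + 6 + 61) gives (5,2) = 46.
Using column 1: 71 + 81 + 36 + 116 + ? → (2,1) = 330 − 304 = 26.
Column 2: 126 + 56 + 91 + 46 + ? = 330, so (3,2) = 11.
The remaining cell in row 2 is (2,5) = 330 − 234 = 96.
Row 3 must total 330; the given cells sum to 279, so (3,5) = 51.

71 126 31 86 16 / 26 56 111 41 96 / 81 11 66 121 51 / 36 91 21 76 106 / 116 46 101 6 61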